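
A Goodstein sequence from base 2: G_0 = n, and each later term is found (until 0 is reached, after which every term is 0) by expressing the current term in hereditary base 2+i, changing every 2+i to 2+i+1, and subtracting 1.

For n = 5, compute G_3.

467

step 0: 5 = 2^2 + 1; sub 3 for 2: 3^3 + 1; = 28; G_1 = 28−1 = 27
step 1: 27 = 3^3; sub 4 for 3: 4^4; = 256; G_2 = 256−1 = 255
step 2: 255 = 3·4^3 + 3·4^2 + 3·4 + 3; sub 5 for 4: 3·5^3 + 3·5^2 + 3·5 + 3; = 468; G_3 = 468−1 = 467
step 3: 467 = 3·5^3 + 3·5^2 + 3·5 + 2; sub 6 for 5: 3·6^3 + 3·6^2 + 3·6 + 2; = 776; G_4 = 776−1 = 775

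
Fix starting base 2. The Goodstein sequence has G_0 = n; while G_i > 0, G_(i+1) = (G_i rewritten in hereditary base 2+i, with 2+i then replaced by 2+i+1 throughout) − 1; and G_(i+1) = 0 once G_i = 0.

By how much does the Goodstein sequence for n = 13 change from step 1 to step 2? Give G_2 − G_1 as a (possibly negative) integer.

13 —HB2→ 2^(2 + 1) + 2^2 + 1 —bump→ 3^(3 + 1) + 3^3 + 1 = 109 —(−1)→ 108
108 —HB3→ 3^(3 + 1) + 3^3 —bump→ 4^(4 + 1) + 4^4 = 1280 —(−1)→ 1279

1171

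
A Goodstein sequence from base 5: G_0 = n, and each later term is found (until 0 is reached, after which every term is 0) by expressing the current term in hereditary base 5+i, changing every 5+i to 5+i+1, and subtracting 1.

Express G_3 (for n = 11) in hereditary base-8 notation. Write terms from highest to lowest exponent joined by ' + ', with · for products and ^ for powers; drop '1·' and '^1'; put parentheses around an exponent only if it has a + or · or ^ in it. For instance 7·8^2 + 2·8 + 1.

[0] 11 ≡ 2·5 + 1 (base 5). Lift 6: 13. −1: 12.
[1] 12 ≡ 2·6 (base 6). Lift 7: 14. −1: 13.
[2] 13 ≡ 7 + 6 (base 7). Lift 8: 14. −1: 13.

8 + 5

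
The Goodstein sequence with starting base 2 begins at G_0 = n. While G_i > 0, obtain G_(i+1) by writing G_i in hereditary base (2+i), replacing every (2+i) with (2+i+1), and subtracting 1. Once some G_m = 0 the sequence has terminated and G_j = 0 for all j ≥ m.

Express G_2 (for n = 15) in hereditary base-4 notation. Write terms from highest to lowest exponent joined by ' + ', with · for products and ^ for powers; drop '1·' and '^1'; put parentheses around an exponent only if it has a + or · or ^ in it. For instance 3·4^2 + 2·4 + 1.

base 2: 15 = 2^(2 + 1) + 2^2 + 2 + 1; at 3: 3^(3 + 1) + 3^3 + 3 + 1 = 112; next = 111
base 3: 111 = 3^(3 + 1) + 3^3 + 3; at 4: 4^(4 + 1) + 4^4 + 4 = 1284; next = 1283
base 4: 1283 = 4^(4 + 1) + 4^4 + 3; at 5: 5^(5 + 1) + 5^5 + 3 = 18753; next = 18752

4^(4 + 1) + 4^4 + 3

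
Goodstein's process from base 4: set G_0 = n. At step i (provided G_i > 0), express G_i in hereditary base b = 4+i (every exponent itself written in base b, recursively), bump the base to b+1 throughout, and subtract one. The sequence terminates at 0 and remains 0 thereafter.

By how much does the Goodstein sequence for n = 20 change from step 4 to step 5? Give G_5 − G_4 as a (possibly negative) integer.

16

i=0: 20 = 4^2 + 4 (b=4); 4→5: 5^2 + 5 = 30; 30−1 = 29
i=1: 29 = 5^2 + 4 (b=5); 5→6: 6^2 + 4 = 40; 40−1 = 39
i=2: 39 = 6^2 + 3 (b=6); 6→7: 7^2 + 3 = 52; 52−1 = 51
i=3: 51 = 7^2 + 2 (b=7); 7→8: 8^2 + 2 = 66; 66−1 = 65
i=4: 65 = 8^2 + 1 (b=8); 8→9: 9^2 + 1 = 82; 82−1 = 81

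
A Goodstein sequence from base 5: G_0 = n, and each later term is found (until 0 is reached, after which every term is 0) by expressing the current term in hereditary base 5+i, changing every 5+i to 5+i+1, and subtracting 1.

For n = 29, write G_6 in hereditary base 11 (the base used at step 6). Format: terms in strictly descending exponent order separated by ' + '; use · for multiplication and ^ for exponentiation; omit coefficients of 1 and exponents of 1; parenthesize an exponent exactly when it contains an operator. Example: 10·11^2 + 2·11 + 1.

step 0: 29 = 5^2 + 4; sub 6 for 5: 6^2 + 4; = 40; G_1 = 40−1 = 39
step 1: 39 = 6^2 + 3; sub 7 for 6: 7^2 + 3; = 52; G_2 = 52−1 = 51
step 2: 51 = 7^2 + 2; sub 8 for 7: 8^2 + 2; = 66; G_3 = 66−1 = 65
step 3: 65 = 8^2 + 1; sub 9 for 8: 9^2 + 1; = 82; G_4 = 82−1 = 81
step 4: 81 = 9^2; sub 10 for 9: 10^2; = 100; G_5 = 100−1 = 99
step 5: 99 = 9·10 + 9; sub 11 for 10: 9·11 + 9; = 108; G_6 = 108−1 = 107
step 6: 107 = 9·11 + 8; sub 12 for 11: 9·12 + 8; = 116; G_7 = 116−1 = 115

9·11 + 8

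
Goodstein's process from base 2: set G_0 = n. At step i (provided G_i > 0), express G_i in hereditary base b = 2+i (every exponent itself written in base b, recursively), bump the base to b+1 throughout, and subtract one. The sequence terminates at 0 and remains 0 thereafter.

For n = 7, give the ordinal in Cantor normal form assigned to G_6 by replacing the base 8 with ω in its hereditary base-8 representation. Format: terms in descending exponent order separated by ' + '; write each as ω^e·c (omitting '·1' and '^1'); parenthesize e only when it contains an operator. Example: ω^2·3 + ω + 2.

i=0: 7 = 2^2 + 2 + 1 (b=2); 2→3: 3^3 + 3 + 1 = 31; 31−1 = 30
i=1: 30 = 3^3 + 3 (b=3); 3→4: 4^4 + 4 = 260; 260−1 = 259
i=2: 259 = 4^4 + 3 (b=4); 4→5: 5^5 + 3 = 3128; 3128−1 = 3127
i=3: 3127 = 5^5 + 2 (b=5); 5→6: 6^6 + 2 = 46658; 46658−1 = 46657
i=4: 46657 = 6^6 + 1 (b=6); 6→7: 7^7 + 1 = 823544; 823544−1 = 823543
i=5: 823543 = 7^7 (b=7); 7→8: 8^8 = 16777216; 16777216−1 = 16777215

ω^7·7 + ω^6·7 + ω^5·7 + ω^4·7 + ω^3·7 + ω^2·7 + ω·7 + 7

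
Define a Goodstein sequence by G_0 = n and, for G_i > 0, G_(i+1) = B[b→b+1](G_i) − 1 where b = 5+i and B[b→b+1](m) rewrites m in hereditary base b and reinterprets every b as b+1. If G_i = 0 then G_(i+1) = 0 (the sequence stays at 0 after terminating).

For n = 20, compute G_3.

27

G_0=20  [base 5] 4·5  →[5↦6]→  4·6 = 24  −1 ⇒ G_1=23
G_1=23  [base 6] 3·6 + 5  →[6↦7]→  3·7 + 5 = 26  −1 ⇒ G_2=25
G_2=25  [base 7] 3·7 + 4  →[7↦8]→  3·8 + 4 = 28  −1 ⇒ G_3=27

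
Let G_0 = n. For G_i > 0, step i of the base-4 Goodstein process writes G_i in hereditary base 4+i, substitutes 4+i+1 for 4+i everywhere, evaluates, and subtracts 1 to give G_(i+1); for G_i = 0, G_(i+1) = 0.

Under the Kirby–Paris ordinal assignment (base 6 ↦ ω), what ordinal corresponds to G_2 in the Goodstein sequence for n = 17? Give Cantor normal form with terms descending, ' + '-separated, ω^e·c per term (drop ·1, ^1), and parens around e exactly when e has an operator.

17 —HB4→ 4^2 + 1 —bump→ 5^2 + 1 = 26 —(−1)→ 25
25 —HB5→ 5^2 —bump→ 6^2 = 36 —(−1)→ 35
35 —HB6→ 5·6 + 5 —bump→ 5·7 + 5 = 40 —(−1)→ 39

ω·5 + 5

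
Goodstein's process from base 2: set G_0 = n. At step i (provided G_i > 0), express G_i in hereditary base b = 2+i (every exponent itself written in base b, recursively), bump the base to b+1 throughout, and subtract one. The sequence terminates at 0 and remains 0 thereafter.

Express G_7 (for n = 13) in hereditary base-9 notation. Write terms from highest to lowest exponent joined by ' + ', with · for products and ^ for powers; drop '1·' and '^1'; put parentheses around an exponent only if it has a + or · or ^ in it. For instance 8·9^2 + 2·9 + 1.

9^(9 + 1) + 3·9^3 + 3·9^2 + 2·9 + 6

i=0: 13 = 2^(2 + 1) + 2^2 + 1 (b=2); 2→3: 3^(3 + 1) + 3^3 + 1 = 109; 109−1 = 108
i=1: 108 = 3^(3 + 1) + 3^3 (b=3); 3→4: 4^(4 + 1) + 4^4 = 1280; 1280−1 = 1279
i=2: 1279 = 4^(4 + 1) + 3·4^3 + 3·4^2 + 3·4 + 3 (b=4); 4→5: 5^(5 + 1) + 3·5^3 + 3·5^2 + 3·5 + 3 = 16093; 16093−1 = 16092
i=3: 16092 = 5^(5 + 1) + 3·5^3 + 3·5^2 + 3·5 + 2 (b=5); 5→6: 6^(6 + 1) + 3·6^3 + 3·6^2 + 3·6 + 2 = 280712; 280712−1 = 280711
i=4: 280711 = 6^(6 + 1) + 3·6^3 + 3·6^2 + 3·6 + 1 (b=6); 6→7: 7^(7 + 1) + 3·7^3 + 3·7^2 + 3·7 + 1 = 5765999; 5765999−1 = 5765998
i=5: 5765998 = 7^(7 + 1) + 3·7^3 + 3·7^2 + 3·7 (b=7); 7→8: 8^(8 + 1) + 3·8^3 + 3·8^2 + 3·8 = 134219480; 134219480−1 = 134219479
i=6: 134219479 = 8^(8 + 1) + 3·8^3 + 3·8^2 + 2·8 + 7 (b=8); 8→9: 9^(9 + 1) + 3·9^3 + 3·9^2 + 2·9 + 7 = 3486786856; 3486786856−1 = 3486786855
i=7: 3486786855 = 9^(9 + 1) + 3·9^3 + 3·9^2 + 2·9 + 6 (b=9); 9→10: 10^(10 + 1) + 3·10^3 + 3·10^2 + 2·10 + 6 = 100000003326; 100000003326−1 = 100000003325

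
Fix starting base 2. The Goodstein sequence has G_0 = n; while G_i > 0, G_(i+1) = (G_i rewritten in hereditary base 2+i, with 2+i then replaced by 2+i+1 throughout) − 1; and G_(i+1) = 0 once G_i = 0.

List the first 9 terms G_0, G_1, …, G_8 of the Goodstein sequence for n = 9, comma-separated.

9 —HB2→ 2^(2 + 1) + 1 —bump→ 3^(3 + 1) + 1 = 82 —(−1)→ 81
81 —HB3→ 3^(3 + 1) —bump→ 4^(4 + 1) = 1024 —(−1)→ 1023
1023 —HB4→ 3·4^4 + 3·4^3 + 3·4^2 + 3·4 + 3 —bump→ 3·5^5 + 3·5^3 + 3·5^2 + 3·5 + 3 = 9843 —(−1)→ 9842
9842 —HB5→ 3·5^5 + 3·5^3 + 3·5^2 + 3·5 + 2 —bump→ 3·6^6 + 3·6^3 + 3·6^2 + 3·6 + 2 = 140744 —(−1)→ 140743
140743 —HB6→ 3·6^6 + 3·6^3 + 3·6^2 + 3·6 + 1 —bump→ 3·7^7 + 3·7^3 + 3·7^2 + 3·7 + 1 = 2471827 —(−1)→ 2471826
2471826 —HB7→ 3·7^7 + 3·7^3 + 3·7^2 + 3·7 —bump→ 3·8^8 + 3·8^3 + 3·8^2 + 3·8 = 50333400 —(−1)→ 50333399
50333399 —HB8→ 3·8^8 + 3·8^3 + 3·8^2 + 2·8 + 7 —bump→ 3·9^9 + 3·9^3 + 3·9^2 + 2·9 + 7 = 1162263922 —(−1)→ 1162263921
1162263921 —HB9→ 3·9^9 + 3·9^3 + 3·9^2 + 2·9 + 6 —bump→ 3·10^10 + 3·10^3 + 3·10^2 + 2·10 + 6 = 30000003326 —(−1)→ 30000003325

9, 81, 1023, 9842, 140743, 2471826, 50333399, 1162263921, 30000003325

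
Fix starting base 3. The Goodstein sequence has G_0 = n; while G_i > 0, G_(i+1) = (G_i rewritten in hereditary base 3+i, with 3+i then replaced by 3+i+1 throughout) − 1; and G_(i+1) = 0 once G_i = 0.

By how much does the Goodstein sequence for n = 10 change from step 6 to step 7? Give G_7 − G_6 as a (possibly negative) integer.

10 —HB3→ 3^2 + 1 —bump→ 4^2 + 1 = 17 —(−1)→ 16
16 —HB4→ 4^2 —bump→ 5^2 = 25 —(−1)→ 24
24 —HB5→ 4·5 + 4 —bump→ 4·6 + 4 = 28 —(−1)→ 27
27 —HB6→ 4·6 + 3 —bump→ 4·7 + 3 = 31 —(−1)→ 30
30 —HB7→ 4·7 + 2 —bump→ 4·8 + 2 = 34 —(−1)→ 33
33 —HB8→ 4·8 + 1 —bump→ 4·9 + 1 = 37 —(−1)→ 36
36 —HB9→ 4·9 —bump→ 4·10 = 40 —(−1)→ 39

3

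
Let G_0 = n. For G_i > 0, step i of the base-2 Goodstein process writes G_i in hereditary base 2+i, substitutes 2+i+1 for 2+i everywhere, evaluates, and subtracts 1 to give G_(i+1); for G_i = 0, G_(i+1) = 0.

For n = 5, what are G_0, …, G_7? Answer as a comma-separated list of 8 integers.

(0) 5|_2 = 2^2 + 1 ↦ 3^3 + 1|_3 = 28 ⇒ 27
(1) 27|_3 = 3^3 ↦ 4^4|_4 = 256 ⇒ 255
(2) 255|_4 = 3·4^3 + 3·4^2 + 3·4 + 3 ↦ 3·5^3 + 3·5^2 + 3·5 + 3|_5 = 468 ⇒ 467
(3) 467|_5 = 3·5^3 + 3·5^2 + 3·5 + 2 ↦ 3·6^3 + 3·6^2 + 3·6 + 2|_6 = 776 ⇒ 775
(4) 775|_6 = 3·6^3 + 3·6^2 + 3·6 + 1 ↦ 3·7^3 + 3·7^2 + 3·7 + 1|_7 = 1198 ⇒ 1197
(5) 1197|_7 = 3·7^3 + 3·7^2 + 3·7 ↦ 3·8^3 + 3·8^2 + 3·8|_8 = 1752 ⇒ 1751
(6) 1751|_8 = 3·8^3 + 3·8^2 + 2·8 + 7 ↦ 3·9^3 + 3·9^2 + 2·9 + 7|_9 = 2455 ⇒ 2454

5, 27, 255, 467, 775, 1197, 1751, 2454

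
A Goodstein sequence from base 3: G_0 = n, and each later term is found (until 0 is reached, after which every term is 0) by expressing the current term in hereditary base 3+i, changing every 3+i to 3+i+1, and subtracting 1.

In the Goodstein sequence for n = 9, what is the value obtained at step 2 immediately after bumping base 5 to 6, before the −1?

20

(0) 9|_3 = 3^2 ↦ 4^2|_4 = 16 ⇒ 15
(1) 15|_4 = 3·4 + 3 ↦ 3·5 + 3|_5 = 18 ⇒ 17
(2) 17|_5 = 3·5 + 2 ↦ 3·6 + 2|_6 = 20 ⇒ 19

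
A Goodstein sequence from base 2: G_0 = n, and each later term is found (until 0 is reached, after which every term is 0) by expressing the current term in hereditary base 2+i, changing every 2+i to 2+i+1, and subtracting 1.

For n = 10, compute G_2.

G_0 = 10. HB_2(10) = 2^(2 + 1) + 2. Bump = 84. G_1 = 83.
G_1 = 83. HB_3(83) = 3^(3 + 1) + 2. Bump = 1026. G_2 = 1025.
G_2 = 1025. HB_4(1025) = 4^(4 + 1) + 1. Bump = 15626. G_3 = 15625.

1025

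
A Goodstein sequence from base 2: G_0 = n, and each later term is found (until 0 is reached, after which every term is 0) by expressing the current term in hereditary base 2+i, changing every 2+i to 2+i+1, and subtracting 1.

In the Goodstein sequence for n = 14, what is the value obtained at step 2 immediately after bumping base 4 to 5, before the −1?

18751

G_0=14  [base 2] 2^(2 + 1) + 2^2 + 2  →[2↦3]→  3^(3 + 1) + 3^3 + 3 = 111  −1 ⇒ G_1=110
G_1=110  [base 3] 3^(3 + 1) + 3^3 + 2  →[3↦4]→  4^(4 + 1) + 4^4 + 2 = 1282  −1 ⇒ G_2=1281
G_2=1281  [base 4] 4^(4 + 1) + 4^4 + 1  →[4↦5]→  5^(5 + 1) + 5^5 + 1 = 18751  −1 ⇒ G_3=18750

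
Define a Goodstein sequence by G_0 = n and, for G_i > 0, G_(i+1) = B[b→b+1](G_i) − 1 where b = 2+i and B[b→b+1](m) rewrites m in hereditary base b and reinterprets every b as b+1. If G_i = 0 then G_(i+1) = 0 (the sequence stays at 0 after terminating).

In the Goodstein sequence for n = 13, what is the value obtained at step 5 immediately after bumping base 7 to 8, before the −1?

134219480

G_0=13  [base 2] 2^(2 + 1) + 2^2 + 1  →[2↦3]→  3^(3 + 1) + 3^3 + 1 = 109  −1 ⇒ G_1=108
G_1=108  [base 3] 3^(3 + 1) + 3^3  →[3↦4]→  4^(4 + 1) + 4^4 = 1280  −1 ⇒ G_2=1279
G_2=1279  [base 4] 4^(4 + 1) + 3·4^3 + 3·4^2 + 3·4 + 3  →[4↦5]→  5^(5 + 1) + 3·5^3 + 3·5^2 + 3·5 + 3 = 16093  −1 ⇒ G_3=16092
G_3=16092  [base 5] 5^(5 + 1) + 3·5^3 + 3·5^2 + 3·5 + 2  →[5↦6]→  6^(6 + 1) + 3·6^3 + 3·6^2 + 3·6 + 2 = 280712  −1 ⇒ G_4=280711
G_4=280711  [base 6] 6^(6 + 1) + 3·6^3 + 3·6^2 + 3·6 + 1  →[6↦7]→  7^(7 + 1) + 3·7^3 + 3·7^2 + 3·7 + 1 = 5765999  −1 ⇒ G_5=5765998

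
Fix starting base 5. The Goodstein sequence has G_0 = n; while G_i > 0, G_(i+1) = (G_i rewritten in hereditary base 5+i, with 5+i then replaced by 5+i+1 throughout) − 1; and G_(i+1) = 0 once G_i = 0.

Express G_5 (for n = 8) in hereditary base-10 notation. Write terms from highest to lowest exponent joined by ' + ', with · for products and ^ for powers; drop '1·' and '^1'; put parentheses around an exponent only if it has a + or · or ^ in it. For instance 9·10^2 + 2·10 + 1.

i=0: 8 = 5 + 3 (b=5); 5→6: 6 + 3 = 9; 9−1 = 8
i=1: 8 = 6 + 2 (b=6); 6→7: 7 + 2 = 9; 9−1 = 8
i=2: 8 = 7 + 1 (b=7); 7→8: 8 + 1 = 9; 9−1 = 8
i=3: 8 = 8 (b=8); 8→9: 9 = 9; 9−1 = 8
i=4: 8 = 8 (b=9); 9→10: 8 = 8; 8−1 = 7
i=5: 7 = 7 (b=10); 10→11: 7 = 7; 7−1 = 6

7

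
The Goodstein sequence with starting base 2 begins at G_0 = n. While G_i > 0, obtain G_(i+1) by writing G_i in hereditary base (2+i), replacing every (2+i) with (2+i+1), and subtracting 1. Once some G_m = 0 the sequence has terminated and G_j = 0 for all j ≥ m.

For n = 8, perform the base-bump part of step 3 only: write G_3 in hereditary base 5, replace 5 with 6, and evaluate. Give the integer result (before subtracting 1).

8 —HB2→ 2^(2 + 1) —bump→ 3^(3 + 1) = 81 —(−1)→ 80
80 —HB3→ 2·3^3 + 2·3^2 + 2·3 + 2 —bump→ 2·4^4 + 2·4^2 + 2·4 + 2 = 554 —(−1)→ 553
553 —HB4→ 2·4^4 + 2·4^2 + 2·4 + 1 —bump→ 2·5^5 + 2·5^2 + 2·5 + 1 = 6311 —(−1)→ 6310

93396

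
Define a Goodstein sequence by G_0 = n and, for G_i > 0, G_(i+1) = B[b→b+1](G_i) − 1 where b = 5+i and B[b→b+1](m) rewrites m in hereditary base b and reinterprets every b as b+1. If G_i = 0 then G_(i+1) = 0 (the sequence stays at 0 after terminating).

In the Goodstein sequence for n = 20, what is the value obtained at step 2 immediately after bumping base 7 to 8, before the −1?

[0] 20 ≡ 4·5 (base 5). Lift 6: 24. −1: 23.
[1] 23 ≡ 3·6 + 5 (base 6). Lift 7: 26. −1: 25.

28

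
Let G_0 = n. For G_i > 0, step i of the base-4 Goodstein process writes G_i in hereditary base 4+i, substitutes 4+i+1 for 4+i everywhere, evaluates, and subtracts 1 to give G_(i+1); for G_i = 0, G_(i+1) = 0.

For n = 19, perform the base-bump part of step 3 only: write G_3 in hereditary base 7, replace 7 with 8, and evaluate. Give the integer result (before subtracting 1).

64

step 0: 19 = 4^2 + 3; sub 5 for 4: 5^2 + 3; = 28; G_1 = 28−1 = 27
step 1: 27 = 5^2 + 2; sub 6 for 5: 6^2 + 2; = 38; G_2 = 38−1 = 37
step 2: 37 = 6^2 + 1; sub 7 for 6: 7^2 + 1; = 50; G_3 = 50−1 = 49
step 3: 49 = 7^2; sub 8 for 7: 8^2; = 64; G_4 = 64−1 = 63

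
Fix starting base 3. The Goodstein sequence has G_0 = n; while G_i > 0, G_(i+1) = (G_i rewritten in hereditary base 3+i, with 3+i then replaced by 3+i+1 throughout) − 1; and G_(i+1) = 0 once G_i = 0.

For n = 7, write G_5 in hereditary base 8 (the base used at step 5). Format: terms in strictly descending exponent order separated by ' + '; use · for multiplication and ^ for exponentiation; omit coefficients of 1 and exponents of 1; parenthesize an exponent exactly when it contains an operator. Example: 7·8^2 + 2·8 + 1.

8 + 1

(0) 7|_3 = 2·3 + 1 ↦ 2·4 + 1|_4 = 9 ⇒ 8
(1) 8|_4 = 2·4 ↦ 2·5|_5 = 10 ⇒ 9
(2) 9|_5 = 5 + 4 ↦ 6 + 4|_6 = 10 ⇒ 9
(3) 9|_6 = 6 + 3 ↦ 7 + 3|_7 = 10 ⇒ 9
(4) 9|_7 = 7 + 2 ↦ 8 + 2|_8 = 10 ⇒ 9
(5) 9|_8 = 8 + 1 ↦ 9 + 1|_9 = 10 ⇒ 9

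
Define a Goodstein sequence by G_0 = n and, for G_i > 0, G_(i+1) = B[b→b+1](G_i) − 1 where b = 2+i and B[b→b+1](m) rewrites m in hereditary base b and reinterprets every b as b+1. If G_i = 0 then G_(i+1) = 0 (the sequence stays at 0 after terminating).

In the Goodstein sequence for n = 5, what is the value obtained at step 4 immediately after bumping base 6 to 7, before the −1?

1198

(0) 5|_2 = 2^2 + 1 ↦ 3^3 + 1|_3 = 28 ⇒ 27
(1) 27|_3 = 3^3 ↦ 4^4|_4 = 256 ⇒ 255
(2) 255|_4 = 3·4^3 + 3·4^2 + 3·4 + 3 ↦ 3·5^3 + 3·5^2 + 3·5 + 3|_5 = 468 ⇒ 467
(3) 467|_5 = 3·5^3 + 3·5^2 + 3·5 + 2 ↦ 3·6^3 + 3·6^2 + 3·6 + 2|_6 = 776 ⇒ 775
(4) 775|_6 = 3·6^3 + 3·6^2 + 3·6 + 1 ↦ 3·7^3 + 3·7^2 + 3·7 + 1|_7 = 1198 ⇒ 1197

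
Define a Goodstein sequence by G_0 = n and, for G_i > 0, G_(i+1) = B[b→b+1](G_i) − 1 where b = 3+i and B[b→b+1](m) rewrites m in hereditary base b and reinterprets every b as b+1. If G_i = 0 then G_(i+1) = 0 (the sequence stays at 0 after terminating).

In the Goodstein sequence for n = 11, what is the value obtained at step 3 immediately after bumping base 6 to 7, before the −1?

11 —HB3→ 3^2 + 2 —bump→ 4^2 + 2 = 18 —(−1)→ 17
17 —HB4→ 4^2 + 1 —bump→ 5^2 + 1 = 26 —(−1)→ 25
25 —HB5→ 5^2 —bump→ 6^2 = 36 —(−1)→ 35
35 —HB6→ 5·6 + 5 —bump→ 5·7 + 5 = 40 —(−1)→ 39

40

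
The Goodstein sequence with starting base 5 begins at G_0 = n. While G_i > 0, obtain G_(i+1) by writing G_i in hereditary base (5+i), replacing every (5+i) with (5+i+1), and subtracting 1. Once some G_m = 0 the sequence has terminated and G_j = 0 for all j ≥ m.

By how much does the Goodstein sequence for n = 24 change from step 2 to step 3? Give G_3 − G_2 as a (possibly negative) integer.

base 5: 24 = 4·5 + 4; at 6: 4·6 + 4 = 28; next = 27
base 6: 27 = 4·6 + 3; at 7: 4·7 + 3 = 31; next = 30
base 7: 30 = 4·7 + 2; at 8: 4·8 + 2 = 34; next = 33

3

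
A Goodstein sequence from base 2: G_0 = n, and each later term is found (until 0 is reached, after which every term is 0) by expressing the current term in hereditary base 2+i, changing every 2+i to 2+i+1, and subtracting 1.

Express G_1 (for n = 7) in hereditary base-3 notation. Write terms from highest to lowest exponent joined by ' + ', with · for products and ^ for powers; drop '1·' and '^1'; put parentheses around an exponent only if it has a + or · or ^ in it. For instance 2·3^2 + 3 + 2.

3^3 + 3

G_0 = 7. HB_2(7) = 2^2 + 2 + 1. Bump = 31. G_1 = 30.
G_1 = 30. HB_3(30) = 3^3 + 3. Bump = 260. G_2 = 259.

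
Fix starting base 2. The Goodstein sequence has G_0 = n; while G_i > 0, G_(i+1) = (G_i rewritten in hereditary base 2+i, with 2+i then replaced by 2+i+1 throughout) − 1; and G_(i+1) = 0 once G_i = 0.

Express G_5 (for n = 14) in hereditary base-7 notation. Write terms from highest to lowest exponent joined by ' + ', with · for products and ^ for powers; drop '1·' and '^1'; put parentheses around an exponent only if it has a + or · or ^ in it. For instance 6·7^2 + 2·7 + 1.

G_0 = 14. HB_2(14) = 2^(2 + 1) + 2^2 + 2. Bump = 111. G_1 = 110.
G_1 = 110. HB_3(110) = 3^(3 + 1) + 3^3 + 2. Bump = 1282. G_2 = 1281.
G_2 = 1281. HB_4(1281) = 4^(4 + 1) + 4^4 + 1. Bump = 18751. G_3 = 18750.
G_3 = 18750. HB_5(18750) = 5^(5 + 1) + 5^5. Bump = 326592. G_4 = 326591.
G_4 = 326591. HB_6(326591) = 6^(6 + 1) + 5·6^5 + 5·6^4 + 5·6^3 + 5·6^2 + 5·6 + 5. Bump = 5862841. G_5 = 5862840.
G_5 = 5862840. HB_7(5862840) = 7^(7 + 1) + 5·7^5 + 5·7^4 + 5·7^3 + 5·7^2 + 5·7 + 4. Bump = 134404972. G_6 = 134404971.

7^(7 + 1) + 5·7^5 + 5·7^4 + 5·7^3 + 5·7^2 + 5·7 + 4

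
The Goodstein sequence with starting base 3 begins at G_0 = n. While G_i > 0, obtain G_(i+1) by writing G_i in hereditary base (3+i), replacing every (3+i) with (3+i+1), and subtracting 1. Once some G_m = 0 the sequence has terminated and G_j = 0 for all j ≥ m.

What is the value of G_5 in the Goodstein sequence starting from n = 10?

33

G_0=10  [base 3] 3^2 + 1  →[3↦4]→  4^2 + 1 = 17  −1 ⇒ G_1=16
G_1=16  [base 4] 4^2  →[4↦5]→  5^2 = 25  −1 ⇒ G_2=24
G_2=24  [base 5] 4·5 + 4  →[5↦6]→  4·6 + 4 = 28  −1 ⇒ G_3=27
G_3=27  [base 6] 4·6 + 3  →[6↦7]→  4·7 + 3 = 31  −1 ⇒ G_4=30
G_4=30  [base 7] 4·7 + 2  →[7↦8]→  4·8 + 2 = 34  −1 ⇒ G_5=33
G_5=33  [base 8] 4·8 + 1  →[8↦9]→  4·9 + 1 = 37  −1 ⇒ G_6=36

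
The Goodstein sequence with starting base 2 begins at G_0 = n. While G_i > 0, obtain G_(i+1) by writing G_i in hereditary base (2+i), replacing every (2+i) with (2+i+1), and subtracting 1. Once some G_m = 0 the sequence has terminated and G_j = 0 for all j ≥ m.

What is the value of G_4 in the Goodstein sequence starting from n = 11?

279937

(0) 11|_2 = 2^(2 + 1) + 2 + 1 ↦ 3^(3 + 1) + 3 + 1|_3 = 85 ⇒ 84
(1) 84|_3 = 3^(3 + 1) + 3 ↦ 4^(4 + 1) + 4|_4 = 1028 ⇒ 1027
(2) 1027|_4 = 4^(4 + 1) + 3 ↦ 5^(5 + 1) + 3|_5 = 15628 ⇒ 15627
(3) 15627|_5 = 5^(5 + 1) + 2 ↦ 6^(6 + 1) + 2|_6 = 279938 ⇒ 279937
(4) 279937|_6 = 6^(6 + 1) + 1 ↦ 7^(7 + 1) + 1|_7 = 5764802 ⇒ 5764801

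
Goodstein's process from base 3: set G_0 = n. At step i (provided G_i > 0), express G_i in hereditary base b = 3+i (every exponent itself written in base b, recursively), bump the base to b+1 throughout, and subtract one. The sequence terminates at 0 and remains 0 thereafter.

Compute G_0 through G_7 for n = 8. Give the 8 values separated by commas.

8, 9, 10, 11, 11, 11, 11, 11

8 —HB3→ 2·3 + 2 —bump→ 2·4 + 2 = 10 —(−1)→ 9
9 —HB4→ 2·4 + 1 —bump→ 2·5 + 1 = 11 —(−1)→ 10
10 —HB5→ 2·5 —bump→ 2·6 = 12 —(−1)→ 11
11 —HB6→ 6 + 5 —bump→ 7 + 5 = 12 —(−1)→ 11
11 —HB7→ 7 + 4 —bump→ 8 + 4 = 12 —(−1)→ 11
11 —HB8→ 8 + 3 —bump→ 9 + 3 = 12 —(−1)→ 11
11 —HB9→ 9 + 2 —bump→ 10 + 2 = 12 —(−1)→ 11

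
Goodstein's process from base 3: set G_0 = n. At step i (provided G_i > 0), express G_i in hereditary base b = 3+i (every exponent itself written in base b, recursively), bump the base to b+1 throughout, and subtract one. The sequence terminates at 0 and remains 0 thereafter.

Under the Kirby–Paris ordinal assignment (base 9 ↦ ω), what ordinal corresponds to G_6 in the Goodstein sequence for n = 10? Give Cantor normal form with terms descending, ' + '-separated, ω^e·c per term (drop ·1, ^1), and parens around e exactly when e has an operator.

ω·4

base 3: 10 = 3^2 + 1; at 4: 4^2 + 1 = 17; next = 16
base 4: 16 = 4^2; at 5: 5^2 = 25; next = 24
base 5: 24 = 4·5 + 4; at 6: 4·6 + 4 = 28; next = 27
base 6: 27 = 4·6 + 3; at 7: 4·7 + 3 = 31; next = 30
base 7: 30 = 4·7 + 2; at 8: 4·8 + 2 = 34; next = 33
base 8: 33 = 4·8 + 1; at 9: 4·9 + 1 = 37; next = 36
base 9: 36 = 4·9; at 10: 4·10 = 40; next = 39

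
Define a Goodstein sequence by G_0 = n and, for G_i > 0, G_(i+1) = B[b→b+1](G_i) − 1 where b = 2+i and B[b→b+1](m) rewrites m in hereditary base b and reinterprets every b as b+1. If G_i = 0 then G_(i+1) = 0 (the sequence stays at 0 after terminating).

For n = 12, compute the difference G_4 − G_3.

264334

G_0=12  [base 2] 2^(2 + 1) + 2^2  →[2↦3]→  3^(3 + 1) + 3^3 = 108  −1 ⇒ G_1=107
G_1=107  [base 3] 3^(3 + 1) + 2·3^2 + 2·3 + 2  →[3↦4]→  4^(4 + 1) + 2·4^2 + 2·4 + 2 = 1066  −1 ⇒ G_2=1065
G_2=1065  [base 4] 4^(4 + 1) + 2·4^2 + 2·4 + 1  →[4↦5]→  5^(5 + 1) + 2·5^2 + 2·5 + 1 = 15686  −1 ⇒ G_3=15685
G_3=15685  [base 5] 5^(5 + 1) + 2·5^2 + 2·5  →[5↦6]→  6^(6 + 1) + 2·6^2 + 2·6 = 280020  −1 ⇒ G_4=280019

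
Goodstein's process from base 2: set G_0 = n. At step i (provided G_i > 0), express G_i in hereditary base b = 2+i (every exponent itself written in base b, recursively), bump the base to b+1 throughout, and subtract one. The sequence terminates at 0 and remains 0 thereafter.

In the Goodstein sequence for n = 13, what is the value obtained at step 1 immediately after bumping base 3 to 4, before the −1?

G_0=13  [base 2] 2^(2 + 1) + 2^2 + 1  →[2↦3]→  3^(3 + 1) + 3^3 + 1 = 109  −1 ⇒ G_1=108
G_1=108  [base 3] 3^(3 + 1) + 3^3  →[3↦4]→  4^(4 + 1) + 4^4 = 1280  −1 ⇒ G_2=1279

1280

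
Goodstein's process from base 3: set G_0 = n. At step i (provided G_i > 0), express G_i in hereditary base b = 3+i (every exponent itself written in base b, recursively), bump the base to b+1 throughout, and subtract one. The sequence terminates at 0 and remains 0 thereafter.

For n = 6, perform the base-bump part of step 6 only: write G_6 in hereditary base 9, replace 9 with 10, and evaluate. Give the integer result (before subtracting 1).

6 —HB3→ 2·3 —bump→ 2·4 = 8 —(−1)→ 7
7 —HB4→ 4 + 3 —bump→ 5 + 3 = 8 —(−1)→ 7
7 —HB5→ 5 + 2 —bump→ 6 + 2 = 8 —(−1)→ 7
7 —HB6→ 6 + 1 —bump→ 7 + 1 = 8 —(−1)→ 7
7 —HB7→ 7 —bump→ 8 = 8 —(−1)→ 7
7 —HB8→ 7 —bump→ 7 = 7 —(−1)→ 6

6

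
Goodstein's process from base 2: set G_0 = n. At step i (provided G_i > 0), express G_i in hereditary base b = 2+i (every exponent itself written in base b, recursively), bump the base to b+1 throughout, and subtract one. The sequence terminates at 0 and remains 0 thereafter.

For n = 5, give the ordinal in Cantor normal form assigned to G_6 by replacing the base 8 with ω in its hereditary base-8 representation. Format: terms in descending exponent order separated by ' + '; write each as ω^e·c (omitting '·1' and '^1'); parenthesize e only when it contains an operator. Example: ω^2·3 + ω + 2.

ω^3·3 + ω^2·3 + ω·2 + 7

[0] 5 ≡ 2^2 + 1 (base 2). Lift 3: 28. −1: 27.
[1] 27 ≡ 3^3 (base 3). Lift 4: 256. −1: 255.
[2] 255 ≡ 3·4^3 + 3·4^2 + 3·4 + 3 (base 4). Lift 5: 468. −1: 467.
[3] 467 ≡ 3·5^3 + 3·5^2 + 3·5 + 2 (base 5). Lift 6: 776. −1: 775.
[4] 775 ≡ 3·6^3 + 3·6^2 + 3·6 + 1 (base 6). Lift 7: 1198. −1: 1197.
[5] 1197 ≡ 3·7^3 + 3·7^2 + 3·7 (base 7). Lift 8: 1752. −1: 1751.
[6] 1751 ≡ 3·8^3 + 3·8^2 + 2·8 + 7 (base 8). Lift 9: 2455. −1: 2454.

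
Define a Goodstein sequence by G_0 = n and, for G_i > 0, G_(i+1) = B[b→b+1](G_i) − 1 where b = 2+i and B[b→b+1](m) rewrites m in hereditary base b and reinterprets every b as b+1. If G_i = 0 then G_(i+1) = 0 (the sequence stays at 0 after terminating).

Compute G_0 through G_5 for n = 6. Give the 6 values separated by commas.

step 0: 6 = 2^2 + 2; sub 3 for 2: 3^3 + 3; = 30; G_1 = 30−1 = 29
step 1: 29 = 3^3 + 2; sub 4 for 3: 4^4 + 2; = 258; G_2 = 258−1 = 257
step 2: 257 = 4^4 + 1; sub 5 for 4: 5^5 + 1; = 3126; G_3 = 3126−1 = 3125
step 3: 3125 = 5^5; sub 6 for 5: 6^6; = 46656; G_4 = 46656−1 = 46655
step 4: 46655 = 5·6^5 + 5·6^4 + 5·6^3 + 5·6^2 + 5·6 + 5; sub 7 for 6: 5·7^5 + 5·7^4 + 5·7^3 + 5·7^2 + 5·7 + 5; = 98040; G_5 = 98040−1 = 98039

6, 29, 257, 3125, 46655, 98039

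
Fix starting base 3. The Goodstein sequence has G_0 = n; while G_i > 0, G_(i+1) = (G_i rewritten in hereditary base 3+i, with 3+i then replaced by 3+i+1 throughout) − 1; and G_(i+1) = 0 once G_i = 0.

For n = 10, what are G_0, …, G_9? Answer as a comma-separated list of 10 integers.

10, 16, 24, 27, 30, 33, 36, 39, 41, 43

[0] 10 ≡ 3^2 + 1 (base 3). Lift 4: 17. −1: 16.
[1] 16 ≡ 4^2 (base 4). Lift 5: 25. −1: 24.
[2] 24 ≡ 4·5 + 4 (base 5). Lift 6: 28. −1: 27.
[3] 27 ≡ 4·6 + 3 (base 6). Lift 7: 31. −1: 30.
[4] 30 ≡ 4·7 + 2 (base 7). Lift 8: 34. −1: 33.
[5] 33 ≡ 4·8 + 1 (base 8). Lift 9: 37. −1: 36.
[6] 36 ≡ 4·9 (base 9). Lift 10: 40. −1: 39.
[7] 39 ≡ 3·10 + 9 (base 10). Lift 11: 42. −1: 41.
[8] 41 ≡ 3·11 + 8 (base 11). Lift 12: 44. −1: 43.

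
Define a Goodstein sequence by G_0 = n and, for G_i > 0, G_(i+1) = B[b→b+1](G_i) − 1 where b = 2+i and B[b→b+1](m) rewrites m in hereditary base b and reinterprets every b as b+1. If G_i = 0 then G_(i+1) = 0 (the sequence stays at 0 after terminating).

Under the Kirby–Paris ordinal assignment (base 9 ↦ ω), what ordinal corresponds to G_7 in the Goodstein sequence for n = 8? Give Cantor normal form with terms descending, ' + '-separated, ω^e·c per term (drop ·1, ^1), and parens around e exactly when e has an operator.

G_0=8  [base 2] 2^(2 + 1)  →[2↦3]→  3^(3 + 1) = 81  −1 ⇒ G_1=80
G_1=80  [base 3] 2·3^3 + 2·3^2 + 2·3 + 2  →[3↦4]→  2·4^4 + 2·4^2 + 2·4 + 2 = 554  −1 ⇒ G_2=553
G_2=553  [base 4] 2·4^4 + 2·4^2 + 2·4 + 1  →[4↦5]→  2·5^5 + 2·5^2 + 2·5 + 1 = 6311  −1 ⇒ G_3=6310
G_3=6310  [base 5] 2·5^5 + 2·5^2 + 2·5  →[5↦6]→  2·6^6 + 2·6^2 + 2·6 = 93396  −1 ⇒ G_4=93395
G_4=93395  [base 6] 2·6^6 + 2·6^2 + 6 + 5  →[6↦7]→  2·7^7 + 2·7^2 + 7 + 5 = 1647196  −1 ⇒ G_5=1647195
G_5=1647195  [base 7] 2·7^7 + 2·7^2 + 7 + 4  →[7↦8]→  2·8^8 + 2·8^2 + 8 + 4 = 33554572  −1 ⇒ G_6=33554571
G_6=33554571  [base 8] 2·8^8 + 2·8^2 + 8 + 3  →[8↦9]→  2·9^9 + 2·9^2 + 9 + 3 = 774841152  −1 ⇒ G_7=774841151
G_7=774841151  [base 9] 2·9^9 + 2·9^2 + 9 + 2  →[9↦10]→  2·10^10 + 2·10^2 + 10 + 2 = 20000000212  −1 ⇒ G_8=20000000211

ω^ω·2 + ω^2·2 + ω + 2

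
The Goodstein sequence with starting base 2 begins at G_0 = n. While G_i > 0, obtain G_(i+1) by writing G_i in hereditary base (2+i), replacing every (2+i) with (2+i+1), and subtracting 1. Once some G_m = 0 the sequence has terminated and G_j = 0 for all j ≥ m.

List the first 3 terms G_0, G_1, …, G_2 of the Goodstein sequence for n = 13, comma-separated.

13, 108, 1279

G_0=13  [base 2] 2^(2 + 1) + 2^2 + 1  →[2↦3]→  3^(3 + 1) + 3^3 + 1 = 109  −1 ⇒ G_1=108
G_1=108  [base 3] 3^(3 + 1) + 3^3  →[3↦4]→  4^(4 + 1) + 4^4 = 1280  −1 ⇒ G_2=1279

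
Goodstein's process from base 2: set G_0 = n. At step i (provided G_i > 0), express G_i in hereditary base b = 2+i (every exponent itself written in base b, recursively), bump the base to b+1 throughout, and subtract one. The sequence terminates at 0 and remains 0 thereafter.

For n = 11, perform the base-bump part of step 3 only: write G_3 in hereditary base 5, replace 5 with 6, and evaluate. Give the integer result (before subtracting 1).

279938

[0] 11 ≡ 2^(2 + 1) + 2 + 1 (base 2). Lift 3: 85. −1: 84.
[1] 84 ≡ 3^(3 + 1) + 3 (base 3). Lift 4: 1028. −1: 1027.
[2] 1027 ≡ 4^(4 + 1) + 3 (base 4). Lift 5: 15628. −1: 15627.
[3] 15627 ≡ 5^(5 + 1) + 2 (base 5). Lift 6: 279938. −1: 279937.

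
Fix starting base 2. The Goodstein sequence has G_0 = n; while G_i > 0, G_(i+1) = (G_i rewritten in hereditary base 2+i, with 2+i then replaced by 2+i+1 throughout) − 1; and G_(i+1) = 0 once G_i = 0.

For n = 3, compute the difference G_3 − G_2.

-1

[0] 3 ≡ 2 + 1 (base 2). Lift 3: 4. −1: 3.
[1] 3 ≡ 3 (base 3). Lift 4: 4. −1: 3.
[2] 3 ≡ 3 (base 4). Lift 5: 3. −1: 2.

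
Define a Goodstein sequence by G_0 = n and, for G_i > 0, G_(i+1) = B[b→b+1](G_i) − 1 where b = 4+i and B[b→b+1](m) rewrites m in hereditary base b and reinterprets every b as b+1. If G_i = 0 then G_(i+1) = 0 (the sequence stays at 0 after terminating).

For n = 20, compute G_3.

51

G_0=20  [base 4] 4^2 + 4  →[4↦5]→  5^2 + 5 = 30  −1 ⇒ G_1=29
G_1=29  [base 5] 5^2 + 4  →[5↦6]→  6^2 + 4 = 40  −1 ⇒ G_2=39
G_2=39  [base 6] 6^2 + 3  →[6↦7]→  7^2 + 3 = 52  −1 ⇒ G_3=51
G_3=51  [base 7] 7^2 + 2  →[7↦8]→  8^2 + 2 = 66  −1 ⇒ G_4=65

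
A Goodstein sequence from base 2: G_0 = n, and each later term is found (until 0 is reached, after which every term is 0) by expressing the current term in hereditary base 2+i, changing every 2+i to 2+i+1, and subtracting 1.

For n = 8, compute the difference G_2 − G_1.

473

8 —HB2→ 2^(2 + 1) —bump→ 3^(3 + 1) = 81 —(−1)→ 80
80 —HB3→ 2·3^3 + 2·3^2 + 2·3 + 2 —bump→ 2·4^4 + 2·4^2 + 2·4 + 2 = 554 —(−1)→ 553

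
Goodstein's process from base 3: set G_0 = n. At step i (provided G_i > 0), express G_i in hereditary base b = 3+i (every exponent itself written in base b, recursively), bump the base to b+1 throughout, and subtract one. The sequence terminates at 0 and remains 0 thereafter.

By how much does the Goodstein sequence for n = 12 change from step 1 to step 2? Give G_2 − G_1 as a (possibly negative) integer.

8

[0] 12 ≡ 3^2 + 3 (base 3). Lift 4: 20. −1: 19.
[1] 19 ≡ 4^2 + 3 (base 4). Lift 5: 28. −1: 27.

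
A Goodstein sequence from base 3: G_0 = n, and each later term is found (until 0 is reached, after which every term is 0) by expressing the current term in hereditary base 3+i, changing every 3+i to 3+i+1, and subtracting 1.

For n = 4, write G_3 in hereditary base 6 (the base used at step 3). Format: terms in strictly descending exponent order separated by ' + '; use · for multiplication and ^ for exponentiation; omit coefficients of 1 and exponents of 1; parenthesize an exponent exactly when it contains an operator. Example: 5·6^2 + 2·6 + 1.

G_0 = 4. HB_3(4) = 3 + 1. Bump = 5. G_1 = 4.
G_1 = 4. HB_4(4) = 4. Bump = 5. G_2 = 4.
G_2 = 4. HB_5(4) = 4. Bump = 4. G_3 = 3.

3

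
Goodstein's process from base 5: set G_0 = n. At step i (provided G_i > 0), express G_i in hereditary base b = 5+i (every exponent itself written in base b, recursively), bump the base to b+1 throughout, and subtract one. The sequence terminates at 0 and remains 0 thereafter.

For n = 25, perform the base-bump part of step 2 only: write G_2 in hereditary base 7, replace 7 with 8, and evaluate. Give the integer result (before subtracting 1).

base 5: 25 = 5^2; at 6: 6^2 = 36; next = 35
base 6: 35 = 5·6 + 5; at 7: 5·7 + 5 = 40; next = 39
base 7: 39 = 5·7 + 4; at 8: 5·8 + 4 = 44; next = 43

44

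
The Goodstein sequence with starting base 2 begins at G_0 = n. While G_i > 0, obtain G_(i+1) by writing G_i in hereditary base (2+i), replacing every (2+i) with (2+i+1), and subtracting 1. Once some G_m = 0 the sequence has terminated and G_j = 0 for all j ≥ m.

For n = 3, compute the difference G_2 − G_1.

0

i=0: 3 = 2 + 1 (b=2); 2→3: 3 + 1 = 4; 4−1 = 3
i=1: 3 = 3 (b=3); 3→4: 4 = 4; 4−1 = 3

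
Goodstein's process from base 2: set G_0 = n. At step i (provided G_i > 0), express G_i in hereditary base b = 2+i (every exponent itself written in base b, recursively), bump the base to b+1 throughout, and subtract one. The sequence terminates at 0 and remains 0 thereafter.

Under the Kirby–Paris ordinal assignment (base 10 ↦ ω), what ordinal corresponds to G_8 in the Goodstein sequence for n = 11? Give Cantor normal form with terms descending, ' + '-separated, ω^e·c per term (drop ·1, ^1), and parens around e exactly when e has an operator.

step 0: 11 = 2^(2 + 1) + 2 + 1; sub 3 for 2: 3^(3 + 1) + 3 + 1; = 85; G_1 = 85−1 = 84
step 1: 84 = 3^(3 + 1) + 3; sub 4 for 3: 4^(4 + 1) + 4; = 1028; G_2 = 1028−1 = 1027
step 2: 1027 = 4^(4 + 1) + 3; sub 5 for 4: 5^(5 + 1) + 3; = 15628; G_3 = 15628−1 = 15627
step 3: 15627 = 5^(5 + 1) + 2; sub 6 for 5: 6^(6 + 1) + 2; = 279938; G_4 = 279938−1 = 279937
step 4: 279937 = 6^(6 + 1) + 1; sub 7 for 6: 7^(7 + 1) + 1; = 5764802; G_5 = 5764802−1 = 5764801
step 5: 5764801 = 7^(7 + 1); sub 8 for 7: 8^(8 + 1); = 134217728; G_6 = 134217728−1 = 134217727
step 6: 134217727 = 7·8^8 + 7·8^7 + 7·8^6 + 7·8^5 + 7·8^4 + 7·8^3 + 7·8^2 + 7·8 + 7; sub 9 for 8: 7·9^9 + 7·9^7 + 7·9^6 + 7·9^5 + 7·9^4 + 7·9^3 + 7·9^2 + 7·9 + 7; = 2749609303; G_7 = 2749609303−1 = 2749609302
step 7: 2749609302 = 7·9^9 + 7·9^7 + 7·9^6 + 7·9^5 + 7·9^4 + 7·9^3 + 7·9^2 + 7·9 + 6; sub 10 for 9: 7·10^10 + 7·10^7 + 7·10^6 + 7·10^5 + 7·10^4 + 7·10^3 + 7·10^2 + 7·10 + 6; = 70077777776; G_8 = 70077777776−1 = 70077777775

ω^ω·7 + ω^7·7 + ω^6·7 + ω^5·7 + ω^4·7 + ω^3·7 + ω^2·7 + ω·7 + 5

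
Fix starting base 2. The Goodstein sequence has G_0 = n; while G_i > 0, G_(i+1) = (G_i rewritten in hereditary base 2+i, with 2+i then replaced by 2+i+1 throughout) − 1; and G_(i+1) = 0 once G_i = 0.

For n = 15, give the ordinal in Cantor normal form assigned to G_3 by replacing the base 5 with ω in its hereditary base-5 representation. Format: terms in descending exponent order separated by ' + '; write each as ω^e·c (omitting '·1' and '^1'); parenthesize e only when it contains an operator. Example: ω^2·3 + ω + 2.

15 —HB2→ 2^(2 + 1) + 2^2 + 2 + 1 —bump→ 3^(3 + 1) + 3^3 + 3 + 1 = 112 —(−1)→ 111
111 —HB3→ 3^(3 + 1) + 3^3 + 3 —bump→ 4^(4 + 1) + 4^4 + 4 = 1284 —(−1)→ 1283
1283 —HB4→ 4^(4 + 1) + 4^4 + 3 —bump→ 5^(5 + 1) + 5^5 + 3 = 18753 —(−1)→ 18752
18752 —HB5→ 5^(5 + 1) + 5^5 + 2 —bump→ 6^(6 + 1) + 6^6 + 2 = 326594 —(−1)→ 326593

ω^(ω + 1) + ω^ω + 2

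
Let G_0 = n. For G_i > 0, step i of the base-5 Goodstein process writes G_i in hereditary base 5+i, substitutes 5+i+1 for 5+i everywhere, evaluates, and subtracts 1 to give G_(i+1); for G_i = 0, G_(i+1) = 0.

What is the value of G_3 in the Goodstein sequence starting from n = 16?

21

[0] 16 ≡ 3·5 + 1 (base 5). Lift 6: 19. −1: 18.
[1] 18 ≡ 3·6 (base 6). Lift 7: 21. −1: 20.
[2] 20 ≡ 2·7 + 6 (base 7). Lift 8: 22. −1: 21.
[3] 21 ≡ 2·8 + 5 (base 8). Lift 9: 23. −1: 22.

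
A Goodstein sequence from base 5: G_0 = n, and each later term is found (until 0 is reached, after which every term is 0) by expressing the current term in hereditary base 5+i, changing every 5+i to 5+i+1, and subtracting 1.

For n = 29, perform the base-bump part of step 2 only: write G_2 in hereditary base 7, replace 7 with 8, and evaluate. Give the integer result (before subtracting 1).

66

G_0=29  [base 5] 5^2 + 4  →[5↦6]→  6^2 + 4 = 40  −1 ⇒ G_1=39
G_1=39  [base 6] 6^2 + 3  →[6↦7]→  7^2 + 3 = 52  −1 ⇒ G_2=51
G_2=51  [base 7] 7^2 + 2  →[7↦8]→  8^2 + 2 = 66  −1 ⇒ G_3=65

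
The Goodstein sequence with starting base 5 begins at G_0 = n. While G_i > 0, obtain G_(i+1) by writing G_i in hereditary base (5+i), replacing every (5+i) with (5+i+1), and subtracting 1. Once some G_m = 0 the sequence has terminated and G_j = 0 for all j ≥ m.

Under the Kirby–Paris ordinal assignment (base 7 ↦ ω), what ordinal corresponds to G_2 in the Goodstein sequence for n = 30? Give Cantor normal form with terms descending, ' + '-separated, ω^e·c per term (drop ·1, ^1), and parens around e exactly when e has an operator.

30 —HB5→ 5^2 + 5 —bump→ 6^2 + 6 = 42 —(−1)→ 41
41 —HB6→ 6^2 + 5 —bump→ 7^2 + 5 = 54 —(−1)→ 53
53 —HB7→ 7^2 + 4 —bump→ 8^2 + 4 = 68 —(−1)→ 67

ω^2 + 4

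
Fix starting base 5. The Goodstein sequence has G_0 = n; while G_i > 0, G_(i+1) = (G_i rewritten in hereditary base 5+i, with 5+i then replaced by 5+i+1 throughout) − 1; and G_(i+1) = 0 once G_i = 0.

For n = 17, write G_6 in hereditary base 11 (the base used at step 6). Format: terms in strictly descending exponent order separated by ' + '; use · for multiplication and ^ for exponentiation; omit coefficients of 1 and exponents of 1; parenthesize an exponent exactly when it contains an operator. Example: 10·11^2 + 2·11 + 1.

2·11 + 4

G_0=17  [base 5] 3·5 + 2  →[5↦6]→  3·6 + 2 = 20  −1 ⇒ G_1=19
G_1=19  [base 6] 3·6 + 1  →[6↦7]→  3·7 + 1 = 22  −1 ⇒ G_2=21
G_2=21  [base 7] 3·7  →[7↦8]→  3·8 = 24  −1 ⇒ G_3=23
G_3=23  [base 8] 2·8 + 7  →[8↦9]→  2·9 + 7 = 25  −1 ⇒ G_4=24
G_4=24  [base 9] 2·9 + 6  →[9↦10]→  2·10 + 6 = 26  −1 ⇒ G_5=25
G_5=25  [base 10] 2·10 + 5  →[10↦11]→  2·11 + 5 = 27  −1 ⇒ G_6=26
G_6=26  [base 11] 2·11 + 4  →[11↦12]→  2·12 + 4 = 28  −1 ⇒ G_7=27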